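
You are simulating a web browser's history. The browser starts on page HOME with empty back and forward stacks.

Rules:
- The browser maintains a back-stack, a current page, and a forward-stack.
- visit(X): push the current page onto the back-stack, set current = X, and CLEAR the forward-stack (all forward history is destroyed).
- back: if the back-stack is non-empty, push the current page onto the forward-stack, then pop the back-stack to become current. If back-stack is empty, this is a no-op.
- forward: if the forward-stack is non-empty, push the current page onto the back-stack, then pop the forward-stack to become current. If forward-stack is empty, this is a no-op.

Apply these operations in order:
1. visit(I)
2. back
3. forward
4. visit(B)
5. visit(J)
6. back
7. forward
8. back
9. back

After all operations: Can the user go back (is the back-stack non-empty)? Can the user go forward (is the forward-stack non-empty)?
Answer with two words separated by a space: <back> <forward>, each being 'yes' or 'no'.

After 1 (visit(I)): cur=I back=1 fwd=0
After 2 (back): cur=HOME back=0 fwd=1
After 3 (forward): cur=I back=1 fwd=0
After 4 (visit(B)): cur=B back=2 fwd=0
After 5 (visit(J)): cur=J back=3 fwd=0
After 6 (back): cur=B back=2 fwd=1
After 7 (forward): cur=J back=3 fwd=0
After 8 (back): cur=B back=2 fwd=1
After 9 (back): cur=I back=1 fwd=2

Answer: yes yes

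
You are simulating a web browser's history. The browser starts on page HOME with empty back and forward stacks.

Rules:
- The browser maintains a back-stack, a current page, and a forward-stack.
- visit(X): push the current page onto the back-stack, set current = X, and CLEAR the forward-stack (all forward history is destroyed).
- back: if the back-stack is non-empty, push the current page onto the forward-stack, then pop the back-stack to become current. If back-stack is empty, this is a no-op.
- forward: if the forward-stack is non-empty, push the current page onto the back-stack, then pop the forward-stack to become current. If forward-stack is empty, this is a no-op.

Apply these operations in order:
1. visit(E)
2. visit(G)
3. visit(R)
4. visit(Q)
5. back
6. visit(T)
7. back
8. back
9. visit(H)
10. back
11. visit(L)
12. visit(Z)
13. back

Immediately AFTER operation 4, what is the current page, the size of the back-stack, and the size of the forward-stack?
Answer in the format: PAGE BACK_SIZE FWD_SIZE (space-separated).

After 1 (visit(E)): cur=E back=1 fwd=0
After 2 (visit(G)): cur=G back=2 fwd=0
After 3 (visit(R)): cur=R back=3 fwd=0
After 4 (visit(Q)): cur=Q back=4 fwd=0

Q 4 0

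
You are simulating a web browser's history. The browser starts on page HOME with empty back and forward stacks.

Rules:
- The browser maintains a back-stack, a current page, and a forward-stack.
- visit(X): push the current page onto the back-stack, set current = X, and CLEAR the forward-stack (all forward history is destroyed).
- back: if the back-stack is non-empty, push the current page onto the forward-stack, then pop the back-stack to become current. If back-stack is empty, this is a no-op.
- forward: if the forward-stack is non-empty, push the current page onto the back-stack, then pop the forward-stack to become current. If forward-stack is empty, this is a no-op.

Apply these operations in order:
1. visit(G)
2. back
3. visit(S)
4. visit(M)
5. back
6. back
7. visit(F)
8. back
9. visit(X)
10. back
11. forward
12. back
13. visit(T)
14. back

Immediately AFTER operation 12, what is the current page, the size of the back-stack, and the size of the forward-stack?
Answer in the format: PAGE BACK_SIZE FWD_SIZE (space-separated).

After 1 (visit(G)): cur=G back=1 fwd=0
After 2 (back): cur=HOME back=0 fwd=1
After 3 (visit(S)): cur=S back=1 fwd=0
After 4 (visit(M)): cur=M back=2 fwd=0
After 5 (back): cur=S back=1 fwd=1
After 6 (back): cur=HOME back=0 fwd=2
After 7 (visit(F)): cur=F back=1 fwd=0
After 8 (back): cur=HOME back=0 fwd=1
After 9 (visit(X)): cur=X back=1 fwd=0
After 10 (back): cur=HOME back=0 fwd=1
After 11 (forward): cur=X back=1 fwd=0
After 12 (back): cur=HOME back=0 fwd=1

HOME 0 1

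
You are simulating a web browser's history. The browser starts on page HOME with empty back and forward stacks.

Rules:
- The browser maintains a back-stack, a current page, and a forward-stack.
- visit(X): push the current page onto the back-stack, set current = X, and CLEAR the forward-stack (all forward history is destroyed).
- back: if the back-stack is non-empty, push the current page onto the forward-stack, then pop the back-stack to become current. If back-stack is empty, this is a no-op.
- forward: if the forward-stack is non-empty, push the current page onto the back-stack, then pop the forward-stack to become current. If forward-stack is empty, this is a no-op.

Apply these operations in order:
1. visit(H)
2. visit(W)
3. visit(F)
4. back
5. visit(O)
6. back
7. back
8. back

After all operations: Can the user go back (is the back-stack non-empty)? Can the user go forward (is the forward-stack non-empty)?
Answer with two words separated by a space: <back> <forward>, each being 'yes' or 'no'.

Answer: no yes

Derivation:
After 1 (visit(H)): cur=H back=1 fwd=0
After 2 (visit(W)): cur=W back=2 fwd=0
After 3 (visit(F)): cur=F back=3 fwd=0
After 4 (back): cur=W back=2 fwd=1
After 5 (visit(O)): cur=O back=3 fwd=0
After 6 (back): cur=W back=2 fwd=1
After 7 (back): cur=H back=1 fwd=2
After 8 (back): cur=HOME back=0 fwd=3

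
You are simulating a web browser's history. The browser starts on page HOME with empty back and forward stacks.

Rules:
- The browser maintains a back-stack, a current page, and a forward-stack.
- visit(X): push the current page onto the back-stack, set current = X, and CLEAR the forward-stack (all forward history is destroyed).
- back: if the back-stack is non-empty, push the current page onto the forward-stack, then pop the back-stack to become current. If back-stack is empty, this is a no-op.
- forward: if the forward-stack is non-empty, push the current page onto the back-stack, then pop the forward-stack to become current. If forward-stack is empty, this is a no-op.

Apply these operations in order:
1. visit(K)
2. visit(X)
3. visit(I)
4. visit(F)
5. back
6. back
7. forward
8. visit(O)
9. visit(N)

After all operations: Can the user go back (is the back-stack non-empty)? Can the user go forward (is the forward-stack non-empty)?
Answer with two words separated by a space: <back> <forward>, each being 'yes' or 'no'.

After 1 (visit(K)): cur=K back=1 fwd=0
After 2 (visit(X)): cur=X back=2 fwd=0
After 3 (visit(I)): cur=I back=3 fwd=0
After 4 (visit(F)): cur=F back=4 fwd=0
After 5 (back): cur=I back=3 fwd=1
After 6 (back): cur=X back=2 fwd=2
After 7 (forward): cur=I back=3 fwd=1
After 8 (visit(O)): cur=O back=4 fwd=0
After 9 (visit(N)): cur=N back=5 fwd=0

Answer: yes no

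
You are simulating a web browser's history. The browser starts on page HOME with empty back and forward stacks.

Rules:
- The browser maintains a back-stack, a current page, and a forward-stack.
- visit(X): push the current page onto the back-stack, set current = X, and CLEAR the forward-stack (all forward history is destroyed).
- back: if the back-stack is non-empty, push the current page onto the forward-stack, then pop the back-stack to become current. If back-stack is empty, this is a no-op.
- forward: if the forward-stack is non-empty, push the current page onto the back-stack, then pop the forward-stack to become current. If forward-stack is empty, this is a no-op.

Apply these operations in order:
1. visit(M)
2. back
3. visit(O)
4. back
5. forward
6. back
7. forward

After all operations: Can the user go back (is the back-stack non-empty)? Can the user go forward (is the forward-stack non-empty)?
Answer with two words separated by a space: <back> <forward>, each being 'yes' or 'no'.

After 1 (visit(M)): cur=M back=1 fwd=0
After 2 (back): cur=HOME back=0 fwd=1
After 3 (visit(O)): cur=O back=1 fwd=0
After 4 (back): cur=HOME back=0 fwd=1
After 5 (forward): cur=O back=1 fwd=0
After 6 (back): cur=HOME back=0 fwd=1
After 7 (forward): cur=O back=1 fwd=0

Answer: yes no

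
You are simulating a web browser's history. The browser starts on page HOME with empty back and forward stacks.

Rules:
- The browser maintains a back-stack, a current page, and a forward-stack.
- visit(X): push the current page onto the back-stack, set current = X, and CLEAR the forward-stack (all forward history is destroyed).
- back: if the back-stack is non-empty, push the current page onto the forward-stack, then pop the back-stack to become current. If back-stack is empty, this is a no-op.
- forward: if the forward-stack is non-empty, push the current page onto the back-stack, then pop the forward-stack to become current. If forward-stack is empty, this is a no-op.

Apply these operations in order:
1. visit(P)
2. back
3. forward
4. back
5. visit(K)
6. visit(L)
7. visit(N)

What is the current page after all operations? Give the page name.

After 1 (visit(P)): cur=P back=1 fwd=0
After 2 (back): cur=HOME back=0 fwd=1
After 3 (forward): cur=P back=1 fwd=0
After 4 (back): cur=HOME back=0 fwd=1
After 5 (visit(K)): cur=K back=1 fwd=0
After 6 (visit(L)): cur=L back=2 fwd=0
After 7 (visit(N)): cur=N back=3 fwd=0

Answer: N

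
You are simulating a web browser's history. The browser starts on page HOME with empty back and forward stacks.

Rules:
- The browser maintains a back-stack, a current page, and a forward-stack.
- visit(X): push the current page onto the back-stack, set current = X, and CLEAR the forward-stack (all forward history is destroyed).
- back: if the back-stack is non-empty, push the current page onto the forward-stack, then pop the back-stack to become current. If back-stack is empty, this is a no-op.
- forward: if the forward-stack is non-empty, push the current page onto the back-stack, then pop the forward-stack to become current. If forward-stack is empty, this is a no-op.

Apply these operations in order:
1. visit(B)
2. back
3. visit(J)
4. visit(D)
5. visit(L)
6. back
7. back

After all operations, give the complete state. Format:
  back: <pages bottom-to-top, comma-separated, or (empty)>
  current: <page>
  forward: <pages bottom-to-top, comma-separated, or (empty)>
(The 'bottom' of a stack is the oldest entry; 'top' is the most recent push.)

Answer: back: HOME
current: J
forward: L,D

Derivation:
After 1 (visit(B)): cur=B back=1 fwd=0
After 2 (back): cur=HOME back=0 fwd=1
After 3 (visit(J)): cur=J back=1 fwd=0
After 4 (visit(D)): cur=D back=2 fwd=0
After 5 (visit(L)): cur=L back=3 fwd=0
After 6 (back): cur=D back=2 fwd=1
After 7 (back): cur=J back=1 fwd=2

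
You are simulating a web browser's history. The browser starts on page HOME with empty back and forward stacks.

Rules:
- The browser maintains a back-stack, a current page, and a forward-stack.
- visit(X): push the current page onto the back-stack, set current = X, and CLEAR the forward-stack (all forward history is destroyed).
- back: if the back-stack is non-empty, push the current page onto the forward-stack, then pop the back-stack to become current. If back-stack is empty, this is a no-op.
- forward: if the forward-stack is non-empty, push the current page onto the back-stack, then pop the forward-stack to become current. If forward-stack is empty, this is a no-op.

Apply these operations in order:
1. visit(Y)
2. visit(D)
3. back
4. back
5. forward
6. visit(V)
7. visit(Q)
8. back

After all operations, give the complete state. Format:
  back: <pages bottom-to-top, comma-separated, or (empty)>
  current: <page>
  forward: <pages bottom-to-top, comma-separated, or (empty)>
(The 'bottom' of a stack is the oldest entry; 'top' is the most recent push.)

After 1 (visit(Y)): cur=Y back=1 fwd=0
After 2 (visit(D)): cur=D back=2 fwd=0
After 3 (back): cur=Y back=1 fwd=1
After 4 (back): cur=HOME back=0 fwd=2
After 5 (forward): cur=Y back=1 fwd=1
After 6 (visit(V)): cur=V back=2 fwd=0
After 7 (visit(Q)): cur=Q back=3 fwd=0
After 8 (back): cur=V back=2 fwd=1

Answer: back: HOME,Y
current: V
forward: Q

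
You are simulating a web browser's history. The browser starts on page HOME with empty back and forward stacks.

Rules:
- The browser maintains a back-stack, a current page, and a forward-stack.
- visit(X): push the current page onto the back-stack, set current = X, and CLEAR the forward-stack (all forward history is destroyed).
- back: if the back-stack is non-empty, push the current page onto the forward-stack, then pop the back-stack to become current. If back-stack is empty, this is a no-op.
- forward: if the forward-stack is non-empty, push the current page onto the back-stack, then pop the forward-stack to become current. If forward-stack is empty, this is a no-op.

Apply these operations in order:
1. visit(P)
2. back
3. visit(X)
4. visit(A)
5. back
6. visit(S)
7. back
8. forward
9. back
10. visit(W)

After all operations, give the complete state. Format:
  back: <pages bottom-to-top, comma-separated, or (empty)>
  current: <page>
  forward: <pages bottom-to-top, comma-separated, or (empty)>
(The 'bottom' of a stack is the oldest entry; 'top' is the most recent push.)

Answer: back: HOME,X
current: W
forward: (empty)

Derivation:
After 1 (visit(P)): cur=P back=1 fwd=0
After 2 (back): cur=HOME back=0 fwd=1
After 3 (visit(X)): cur=X back=1 fwd=0
After 4 (visit(A)): cur=A back=2 fwd=0
After 5 (back): cur=X back=1 fwd=1
After 6 (visit(S)): cur=S back=2 fwd=0
After 7 (back): cur=X back=1 fwd=1
After 8 (forward): cur=S back=2 fwd=0
After 9 (back): cur=X back=1 fwd=1
After 10 (visit(W)): cur=W back=2 fwd=0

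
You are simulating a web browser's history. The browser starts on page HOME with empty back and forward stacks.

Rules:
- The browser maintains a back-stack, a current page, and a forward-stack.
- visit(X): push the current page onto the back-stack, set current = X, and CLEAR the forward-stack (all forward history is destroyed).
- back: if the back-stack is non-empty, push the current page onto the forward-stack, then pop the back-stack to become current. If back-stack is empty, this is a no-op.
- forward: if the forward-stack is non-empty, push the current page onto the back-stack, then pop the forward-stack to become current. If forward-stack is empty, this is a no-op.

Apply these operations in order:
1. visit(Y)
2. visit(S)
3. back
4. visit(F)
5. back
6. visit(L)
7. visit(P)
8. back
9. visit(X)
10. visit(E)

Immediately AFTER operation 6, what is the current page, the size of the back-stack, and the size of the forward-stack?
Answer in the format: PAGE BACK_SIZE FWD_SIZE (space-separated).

After 1 (visit(Y)): cur=Y back=1 fwd=0
After 2 (visit(S)): cur=S back=2 fwd=0
After 3 (back): cur=Y back=1 fwd=1
After 4 (visit(F)): cur=F back=2 fwd=0
After 5 (back): cur=Y back=1 fwd=1
After 6 (visit(L)): cur=L back=2 fwd=0

L 2 0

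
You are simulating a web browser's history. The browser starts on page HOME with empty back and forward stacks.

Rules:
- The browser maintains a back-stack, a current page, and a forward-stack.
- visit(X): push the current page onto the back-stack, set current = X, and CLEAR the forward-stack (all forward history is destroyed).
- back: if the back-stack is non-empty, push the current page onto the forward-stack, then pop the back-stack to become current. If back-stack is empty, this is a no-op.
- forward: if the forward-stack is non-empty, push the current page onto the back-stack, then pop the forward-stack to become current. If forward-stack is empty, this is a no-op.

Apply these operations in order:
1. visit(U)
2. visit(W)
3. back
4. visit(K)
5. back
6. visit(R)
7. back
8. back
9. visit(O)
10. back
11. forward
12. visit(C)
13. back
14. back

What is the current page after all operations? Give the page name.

After 1 (visit(U)): cur=U back=1 fwd=0
After 2 (visit(W)): cur=W back=2 fwd=0
After 3 (back): cur=U back=1 fwd=1
After 4 (visit(K)): cur=K back=2 fwd=0
After 5 (back): cur=U back=1 fwd=1
After 6 (visit(R)): cur=R back=2 fwd=0
After 7 (back): cur=U back=1 fwd=1
After 8 (back): cur=HOME back=0 fwd=2
After 9 (visit(O)): cur=O back=1 fwd=0
After 10 (back): cur=HOME back=0 fwd=1
After 11 (forward): cur=O back=1 fwd=0
After 12 (visit(C)): cur=C back=2 fwd=0
After 13 (back): cur=O back=1 fwd=1
After 14 (back): cur=HOME back=0 fwd=2

Answer: HOME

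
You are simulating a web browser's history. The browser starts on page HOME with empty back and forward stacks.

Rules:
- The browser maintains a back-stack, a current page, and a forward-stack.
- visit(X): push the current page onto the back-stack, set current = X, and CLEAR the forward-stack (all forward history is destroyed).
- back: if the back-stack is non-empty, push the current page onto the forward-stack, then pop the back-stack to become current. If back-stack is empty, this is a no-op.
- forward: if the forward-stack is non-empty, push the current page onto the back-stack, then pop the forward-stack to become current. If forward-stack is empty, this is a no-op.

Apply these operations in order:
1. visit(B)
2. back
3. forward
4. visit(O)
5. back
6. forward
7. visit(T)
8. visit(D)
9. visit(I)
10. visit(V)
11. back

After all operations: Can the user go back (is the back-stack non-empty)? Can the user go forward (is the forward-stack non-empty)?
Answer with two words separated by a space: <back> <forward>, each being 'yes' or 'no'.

Answer: yes yes

Derivation:
After 1 (visit(B)): cur=B back=1 fwd=0
After 2 (back): cur=HOME back=0 fwd=1
After 3 (forward): cur=B back=1 fwd=0
After 4 (visit(O)): cur=O back=2 fwd=0
After 5 (back): cur=B back=1 fwd=1
After 6 (forward): cur=O back=2 fwd=0
After 7 (visit(T)): cur=T back=3 fwd=0
After 8 (visit(D)): cur=D back=4 fwd=0
After 9 (visit(I)): cur=I back=5 fwd=0
After 10 (visit(V)): cur=V back=6 fwd=0
After 11 (back): cur=I back=5 fwd=1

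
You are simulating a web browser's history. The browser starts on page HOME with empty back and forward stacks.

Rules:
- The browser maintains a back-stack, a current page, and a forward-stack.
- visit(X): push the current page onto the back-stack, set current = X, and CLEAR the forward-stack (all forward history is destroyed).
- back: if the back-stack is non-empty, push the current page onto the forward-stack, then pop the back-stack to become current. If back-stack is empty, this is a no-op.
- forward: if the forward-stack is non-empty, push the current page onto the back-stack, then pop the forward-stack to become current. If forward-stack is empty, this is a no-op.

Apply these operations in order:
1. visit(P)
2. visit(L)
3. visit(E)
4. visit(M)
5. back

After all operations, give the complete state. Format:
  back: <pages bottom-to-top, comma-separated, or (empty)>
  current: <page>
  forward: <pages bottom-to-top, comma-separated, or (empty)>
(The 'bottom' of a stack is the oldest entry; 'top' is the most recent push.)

Answer: back: HOME,P,L
current: E
forward: M

Derivation:
After 1 (visit(P)): cur=P back=1 fwd=0
After 2 (visit(L)): cur=L back=2 fwd=0
After 3 (visit(E)): cur=E back=3 fwd=0
After 4 (visit(M)): cur=M back=4 fwd=0
After 5 (back): cur=E back=3 fwd=1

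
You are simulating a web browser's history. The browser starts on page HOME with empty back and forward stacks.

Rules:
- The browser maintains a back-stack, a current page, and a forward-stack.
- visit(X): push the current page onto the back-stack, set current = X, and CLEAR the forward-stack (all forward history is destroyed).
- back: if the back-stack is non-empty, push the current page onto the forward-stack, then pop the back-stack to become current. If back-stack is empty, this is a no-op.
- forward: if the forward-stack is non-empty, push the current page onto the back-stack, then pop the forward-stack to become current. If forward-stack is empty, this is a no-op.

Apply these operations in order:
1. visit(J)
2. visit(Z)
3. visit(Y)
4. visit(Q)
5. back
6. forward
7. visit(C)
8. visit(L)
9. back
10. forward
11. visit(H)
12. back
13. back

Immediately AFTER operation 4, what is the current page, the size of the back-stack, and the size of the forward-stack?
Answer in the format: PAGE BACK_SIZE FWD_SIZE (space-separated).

After 1 (visit(J)): cur=J back=1 fwd=0
After 2 (visit(Z)): cur=Z back=2 fwd=0
After 3 (visit(Y)): cur=Y back=3 fwd=0
After 4 (visit(Q)): cur=Q back=4 fwd=0

Q 4 0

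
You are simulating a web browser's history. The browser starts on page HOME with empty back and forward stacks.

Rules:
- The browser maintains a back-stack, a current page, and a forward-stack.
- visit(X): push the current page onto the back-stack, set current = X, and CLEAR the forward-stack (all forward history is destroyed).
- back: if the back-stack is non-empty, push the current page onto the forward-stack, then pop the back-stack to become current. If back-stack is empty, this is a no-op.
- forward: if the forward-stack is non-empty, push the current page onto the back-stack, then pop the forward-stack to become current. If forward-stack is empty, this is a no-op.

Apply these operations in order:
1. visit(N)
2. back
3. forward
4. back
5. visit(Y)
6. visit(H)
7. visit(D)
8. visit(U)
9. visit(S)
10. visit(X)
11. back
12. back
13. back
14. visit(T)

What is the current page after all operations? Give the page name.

After 1 (visit(N)): cur=N back=1 fwd=0
After 2 (back): cur=HOME back=0 fwd=1
After 3 (forward): cur=N back=1 fwd=0
After 4 (back): cur=HOME back=0 fwd=1
After 5 (visit(Y)): cur=Y back=1 fwd=0
After 6 (visit(H)): cur=H back=2 fwd=0
After 7 (visit(D)): cur=D back=3 fwd=0
After 8 (visit(U)): cur=U back=4 fwd=0
After 9 (visit(S)): cur=S back=5 fwd=0
After 10 (visit(X)): cur=X back=6 fwd=0
After 11 (back): cur=S back=5 fwd=1
After 12 (back): cur=U back=4 fwd=2
After 13 (back): cur=D back=3 fwd=3
After 14 (visit(T)): cur=T back=4 fwd=0

Answer: T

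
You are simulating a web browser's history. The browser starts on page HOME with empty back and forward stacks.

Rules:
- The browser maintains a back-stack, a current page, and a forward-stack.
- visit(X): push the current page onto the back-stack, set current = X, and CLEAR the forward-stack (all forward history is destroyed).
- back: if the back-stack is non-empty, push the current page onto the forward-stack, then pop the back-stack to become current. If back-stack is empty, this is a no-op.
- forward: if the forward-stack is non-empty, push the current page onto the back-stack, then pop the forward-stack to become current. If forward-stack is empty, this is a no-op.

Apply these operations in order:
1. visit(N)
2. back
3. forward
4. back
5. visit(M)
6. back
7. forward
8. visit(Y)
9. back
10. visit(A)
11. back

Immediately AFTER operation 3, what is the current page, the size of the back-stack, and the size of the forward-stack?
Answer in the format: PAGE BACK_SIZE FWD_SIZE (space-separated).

After 1 (visit(N)): cur=N back=1 fwd=0
After 2 (back): cur=HOME back=0 fwd=1
After 3 (forward): cur=N back=1 fwd=0

N 1 0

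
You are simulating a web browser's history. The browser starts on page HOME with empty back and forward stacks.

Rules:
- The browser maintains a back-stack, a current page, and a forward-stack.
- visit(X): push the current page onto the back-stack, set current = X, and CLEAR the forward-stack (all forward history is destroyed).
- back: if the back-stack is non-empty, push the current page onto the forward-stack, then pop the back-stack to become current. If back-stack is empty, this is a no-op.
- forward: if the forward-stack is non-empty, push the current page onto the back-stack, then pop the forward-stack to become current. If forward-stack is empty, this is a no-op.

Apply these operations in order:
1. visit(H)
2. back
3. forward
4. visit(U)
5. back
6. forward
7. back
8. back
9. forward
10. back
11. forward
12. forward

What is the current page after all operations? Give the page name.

Answer: U

Derivation:
After 1 (visit(H)): cur=H back=1 fwd=0
After 2 (back): cur=HOME back=0 fwd=1
After 3 (forward): cur=H back=1 fwd=0
After 4 (visit(U)): cur=U back=2 fwd=0
After 5 (back): cur=H back=1 fwd=1
After 6 (forward): cur=U back=2 fwd=0
After 7 (back): cur=H back=1 fwd=1
After 8 (back): cur=HOME back=0 fwd=2
After 9 (forward): cur=H back=1 fwd=1
After 10 (back): cur=HOME back=0 fwd=2
After 11 (forward): cur=H back=1 fwd=1
After 12 (forward): cur=U back=2 fwd=0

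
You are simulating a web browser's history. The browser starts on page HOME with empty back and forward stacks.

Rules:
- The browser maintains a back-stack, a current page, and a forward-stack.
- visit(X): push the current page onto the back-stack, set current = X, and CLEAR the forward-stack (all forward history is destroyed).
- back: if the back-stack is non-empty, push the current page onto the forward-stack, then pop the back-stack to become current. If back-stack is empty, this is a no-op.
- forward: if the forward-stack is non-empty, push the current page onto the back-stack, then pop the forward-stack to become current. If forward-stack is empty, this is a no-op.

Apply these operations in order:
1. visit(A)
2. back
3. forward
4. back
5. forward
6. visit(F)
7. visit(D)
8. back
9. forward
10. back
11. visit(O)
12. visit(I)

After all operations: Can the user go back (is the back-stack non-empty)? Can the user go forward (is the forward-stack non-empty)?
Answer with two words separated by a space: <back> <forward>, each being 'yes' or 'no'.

Answer: yes no

Derivation:
After 1 (visit(A)): cur=A back=1 fwd=0
After 2 (back): cur=HOME back=0 fwd=1
After 3 (forward): cur=A back=1 fwd=0
After 4 (back): cur=HOME back=0 fwd=1
After 5 (forward): cur=A back=1 fwd=0
After 6 (visit(F)): cur=F back=2 fwd=0
After 7 (visit(D)): cur=D back=3 fwd=0
After 8 (back): cur=F back=2 fwd=1
After 9 (forward): cur=D back=3 fwd=0
After 10 (back): cur=F back=2 fwd=1
After 11 (visit(O)): cur=O back=3 fwd=0
After 12 (visit(I)): cur=I back=4 fwd=0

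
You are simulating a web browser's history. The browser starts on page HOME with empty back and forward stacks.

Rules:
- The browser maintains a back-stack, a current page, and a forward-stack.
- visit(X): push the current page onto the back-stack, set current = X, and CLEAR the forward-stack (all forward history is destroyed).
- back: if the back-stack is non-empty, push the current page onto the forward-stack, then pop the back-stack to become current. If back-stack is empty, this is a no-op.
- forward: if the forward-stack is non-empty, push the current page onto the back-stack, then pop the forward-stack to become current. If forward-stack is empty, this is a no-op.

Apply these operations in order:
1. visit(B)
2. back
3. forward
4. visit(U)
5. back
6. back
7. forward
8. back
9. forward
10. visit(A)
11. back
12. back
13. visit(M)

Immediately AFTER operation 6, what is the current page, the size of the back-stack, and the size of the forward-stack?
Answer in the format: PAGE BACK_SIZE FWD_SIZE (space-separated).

After 1 (visit(B)): cur=B back=1 fwd=0
After 2 (back): cur=HOME back=0 fwd=1
After 3 (forward): cur=B back=1 fwd=0
After 4 (visit(U)): cur=U back=2 fwd=0
After 5 (back): cur=B back=1 fwd=1
After 6 (back): cur=HOME back=0 fwd=2

HOME 0 2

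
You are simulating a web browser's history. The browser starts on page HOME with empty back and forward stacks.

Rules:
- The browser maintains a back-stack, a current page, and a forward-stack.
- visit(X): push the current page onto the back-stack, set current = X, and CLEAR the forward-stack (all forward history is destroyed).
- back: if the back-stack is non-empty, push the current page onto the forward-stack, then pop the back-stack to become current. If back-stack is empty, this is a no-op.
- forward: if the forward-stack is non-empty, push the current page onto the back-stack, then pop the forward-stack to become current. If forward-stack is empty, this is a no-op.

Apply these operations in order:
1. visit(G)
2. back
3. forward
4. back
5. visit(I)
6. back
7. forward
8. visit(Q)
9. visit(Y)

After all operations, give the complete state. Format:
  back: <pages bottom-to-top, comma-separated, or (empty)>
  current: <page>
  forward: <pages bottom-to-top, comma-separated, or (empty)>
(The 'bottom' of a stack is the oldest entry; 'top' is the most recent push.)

After 1 (visit(G)): cur=G back=1 fwd=0
After 2 (back): cur=HOME back=0 fwd=1
After 3 (forward): cur=G back=1 fwd=0
After 4 (back): cur=HOME back=0 fwd=1
After 5 (visit(I)): cur=I back=1 fwd=0
After 6 (back): cur=HOME back=0 fwd=1
After 7 (forward): cur=I back=1 fwd=0
After 8 (visit(Q)): cur=Q back=2 fwd=0
After 9 (visit(Y)): cur=Y back=3 fwd=0

Answer: back: HOME,I,Q
current: Y
forward: (empty)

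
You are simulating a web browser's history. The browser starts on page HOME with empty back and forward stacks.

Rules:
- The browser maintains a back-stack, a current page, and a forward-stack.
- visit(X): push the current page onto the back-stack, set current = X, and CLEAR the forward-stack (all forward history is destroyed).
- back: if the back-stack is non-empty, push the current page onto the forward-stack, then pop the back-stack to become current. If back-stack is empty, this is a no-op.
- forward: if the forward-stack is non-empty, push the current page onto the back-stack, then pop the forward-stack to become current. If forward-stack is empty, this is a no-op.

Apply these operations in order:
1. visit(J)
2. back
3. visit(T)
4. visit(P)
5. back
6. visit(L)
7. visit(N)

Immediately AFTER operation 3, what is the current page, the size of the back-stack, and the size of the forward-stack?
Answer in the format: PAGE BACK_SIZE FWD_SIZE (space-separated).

After 1 (visit(J)): cur=J back=1 fwd=0
After 2 (back): cur=HOME back=0 fwd=1
After 3 (visit(T)): cur=T back=1 fwd=0

T 1 0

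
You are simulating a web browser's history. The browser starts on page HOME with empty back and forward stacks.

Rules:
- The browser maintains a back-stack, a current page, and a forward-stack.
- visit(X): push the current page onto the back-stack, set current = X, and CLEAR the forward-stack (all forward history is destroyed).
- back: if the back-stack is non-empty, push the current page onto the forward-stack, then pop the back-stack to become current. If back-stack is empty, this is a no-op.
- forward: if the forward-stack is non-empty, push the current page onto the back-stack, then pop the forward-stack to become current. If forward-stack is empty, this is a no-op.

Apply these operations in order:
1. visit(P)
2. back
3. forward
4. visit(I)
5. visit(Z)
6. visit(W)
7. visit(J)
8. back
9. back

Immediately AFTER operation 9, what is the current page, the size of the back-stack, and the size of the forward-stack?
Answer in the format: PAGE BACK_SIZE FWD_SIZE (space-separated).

After 1 (visit(P)): cur=P back=1 fwd=0
After 2 (back): cur=HOME back=0 fwd=1
After 3 (forward): cur=P back=1 fwd=0
After 4 (visit(I)): cur=I back=2 fwd=0
After 5 (visit(Z)): cur=Z back=3 fwd=0
After 6 (visit(W)): cur=W back=4 fwd=0
After 7 (visit(J)): cur=J back=5 fwd=0
After 8 (back): cur=W back=4 fwd=1
After 9 (back): cur=Z back=3 fwd=2

Z 3 2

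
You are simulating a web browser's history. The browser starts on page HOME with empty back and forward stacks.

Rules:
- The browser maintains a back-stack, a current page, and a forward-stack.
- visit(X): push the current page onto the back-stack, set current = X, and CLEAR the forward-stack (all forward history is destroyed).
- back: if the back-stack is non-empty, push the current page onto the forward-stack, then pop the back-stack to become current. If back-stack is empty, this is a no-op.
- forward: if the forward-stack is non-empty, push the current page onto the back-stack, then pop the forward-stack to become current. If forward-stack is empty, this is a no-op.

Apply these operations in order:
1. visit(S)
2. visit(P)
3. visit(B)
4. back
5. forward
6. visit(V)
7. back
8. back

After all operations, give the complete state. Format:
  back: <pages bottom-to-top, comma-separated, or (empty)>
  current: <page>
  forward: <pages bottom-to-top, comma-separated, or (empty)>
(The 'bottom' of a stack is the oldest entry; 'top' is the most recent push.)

After 1 (visit(S)): cur=S back=1 fwd=0
After 2 (visit(P)): cur=P back=2 fwd=0
After 3 (visit(B)): cur=B back=3 fwd=0
After 4 (back): cur=P back=2 fwd=1
After 5 (forward): cur=B back=3 fwd=0
After 6 (visit(V)): cur=V back=4 fwd=0
After 7 (back): cur=B back=3 fwd=1
After 8 (back): cur=P back=2 fwd=2

Answer: back: HOME,S
current: P
forward: V,B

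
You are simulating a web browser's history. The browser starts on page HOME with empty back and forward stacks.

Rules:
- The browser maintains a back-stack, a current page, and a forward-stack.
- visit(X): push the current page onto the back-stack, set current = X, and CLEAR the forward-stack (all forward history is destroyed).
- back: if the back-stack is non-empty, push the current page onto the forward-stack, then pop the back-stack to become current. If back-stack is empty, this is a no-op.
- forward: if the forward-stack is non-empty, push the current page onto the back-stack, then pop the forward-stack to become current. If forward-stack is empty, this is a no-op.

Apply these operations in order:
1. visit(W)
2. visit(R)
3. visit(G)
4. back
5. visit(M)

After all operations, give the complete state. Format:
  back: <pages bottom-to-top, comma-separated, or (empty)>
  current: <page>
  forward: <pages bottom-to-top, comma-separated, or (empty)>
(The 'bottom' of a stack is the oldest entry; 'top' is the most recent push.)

After 1 (visit(W)): cur=W back=1 fwd=0
After 2 (visit(R)): cur=R back=2 fwd=0
After 3 (visit(G)): cur=G back=3 fwd=0
After 4 (back): cur=R back=2 fwd=1
After 5 (visit(M)): cur=M back=3 fwd=0

Answer: back: HOME,W,R
current: M
forward: (empty)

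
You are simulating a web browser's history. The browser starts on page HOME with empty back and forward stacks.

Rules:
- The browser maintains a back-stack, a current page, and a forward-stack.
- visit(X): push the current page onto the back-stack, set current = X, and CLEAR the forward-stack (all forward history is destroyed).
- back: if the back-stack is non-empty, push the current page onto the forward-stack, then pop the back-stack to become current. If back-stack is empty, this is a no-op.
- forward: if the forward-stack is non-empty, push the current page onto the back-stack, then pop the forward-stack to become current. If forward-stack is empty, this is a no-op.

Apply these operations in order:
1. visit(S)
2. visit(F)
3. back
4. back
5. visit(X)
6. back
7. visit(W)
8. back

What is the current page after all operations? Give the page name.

Answer: HOME

Derivation:
After 1 (visit(S)): cur=S back=1 fwd=0
After 2 (visit(F)): cur=F back=2 fwd=0
After 3 (back): cur=S back=1 fwd=1
After 4 (back): cur=HOME back=0 fwd=2
After 5 (visit(X)): cur=X back=1 fwd=0
After 6 (back): cur=HOME back=0 fwd=1
After 7 (visit(W)): cur=W back=1 fwd=0
After 8 (back): cur=HOME back=0 fwd=1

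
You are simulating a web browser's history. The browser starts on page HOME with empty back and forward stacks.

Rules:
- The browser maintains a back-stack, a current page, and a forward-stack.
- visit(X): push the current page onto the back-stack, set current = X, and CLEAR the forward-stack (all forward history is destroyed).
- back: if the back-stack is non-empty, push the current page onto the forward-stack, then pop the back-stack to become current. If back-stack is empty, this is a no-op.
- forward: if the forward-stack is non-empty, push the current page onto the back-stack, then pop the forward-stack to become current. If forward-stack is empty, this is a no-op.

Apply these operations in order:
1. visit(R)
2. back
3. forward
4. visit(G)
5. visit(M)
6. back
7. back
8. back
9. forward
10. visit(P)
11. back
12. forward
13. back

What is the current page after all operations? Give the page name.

Answer: R

Derivation:
After 1 (visit(R)): cur=R back=1 fwd=0
After 2 (back): cur=HOME back=0 fwd=1
After 3 (forward): cur=R back=1 fwd=0
After 4 (visit(G)): cur=G back=2 fwd=0
After 5 (visit(M)): cur=M back=3 fwd=0
After 6 (back): cur=G back=2 fwd=1
After 7 (back): cur=R back=1 fwd=2
After 8 (back): cur=HOME back=0 fwd=3
After 9 (forward): cur=R back=1 fwd=2
After 10 (visit(P)): cur=P back=2 fwd=0
After 11 (back): cur=R back=1 fwd=1
After 12 (forward): cur=P back=2 fwd=0
After 13 (back): cur=R back=1 fwd=1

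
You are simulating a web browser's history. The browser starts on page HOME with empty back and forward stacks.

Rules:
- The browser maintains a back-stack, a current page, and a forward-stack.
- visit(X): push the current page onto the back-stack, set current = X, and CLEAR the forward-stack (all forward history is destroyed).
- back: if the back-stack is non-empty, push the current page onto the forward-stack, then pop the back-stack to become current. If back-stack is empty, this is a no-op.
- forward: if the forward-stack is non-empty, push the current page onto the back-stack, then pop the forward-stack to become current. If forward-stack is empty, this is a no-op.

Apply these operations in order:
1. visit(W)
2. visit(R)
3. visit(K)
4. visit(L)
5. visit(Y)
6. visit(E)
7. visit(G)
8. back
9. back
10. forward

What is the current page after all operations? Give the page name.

After 1 (visit(W)): cur=W back=1 fwd=0
After 2 (visit(R)): cur=R back=2 fwd=0
After 3 (visit(K)): cur=K back=3 fwd=0
After 4 (visit(L)): cur=L back=4 fwd=0
After 5 (visit(Y)): cur=Y back=5 fwd=0
After 6 (visit(E)): cur=E back=6 fwd=0
After 7 (visit(G)): cur=G back=7 fwd=0
After 8 (back): cur=E back=6 fwd=1
After 9 (back): cur=Y back=5 fwd=2
After 10 (forward): cur=E back=6 fwd=1

Answer: E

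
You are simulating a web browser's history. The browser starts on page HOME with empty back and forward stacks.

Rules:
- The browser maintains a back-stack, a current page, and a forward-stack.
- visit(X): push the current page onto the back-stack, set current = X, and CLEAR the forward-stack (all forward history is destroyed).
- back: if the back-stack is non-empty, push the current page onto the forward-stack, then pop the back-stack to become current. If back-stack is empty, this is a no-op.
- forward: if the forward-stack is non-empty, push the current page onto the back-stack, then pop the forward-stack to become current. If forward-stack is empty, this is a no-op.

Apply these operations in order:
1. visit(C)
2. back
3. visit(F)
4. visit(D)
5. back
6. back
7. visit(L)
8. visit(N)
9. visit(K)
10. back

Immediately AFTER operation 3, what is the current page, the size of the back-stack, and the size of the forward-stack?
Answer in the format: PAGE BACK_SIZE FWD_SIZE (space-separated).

After 1 (visit(C)): cur=C back=1 fwd=0
After 2 (back): cur=HOME back=0 fwd=1
After 3 (visit(F)): cur=F back=1 fwd=0

F 1 0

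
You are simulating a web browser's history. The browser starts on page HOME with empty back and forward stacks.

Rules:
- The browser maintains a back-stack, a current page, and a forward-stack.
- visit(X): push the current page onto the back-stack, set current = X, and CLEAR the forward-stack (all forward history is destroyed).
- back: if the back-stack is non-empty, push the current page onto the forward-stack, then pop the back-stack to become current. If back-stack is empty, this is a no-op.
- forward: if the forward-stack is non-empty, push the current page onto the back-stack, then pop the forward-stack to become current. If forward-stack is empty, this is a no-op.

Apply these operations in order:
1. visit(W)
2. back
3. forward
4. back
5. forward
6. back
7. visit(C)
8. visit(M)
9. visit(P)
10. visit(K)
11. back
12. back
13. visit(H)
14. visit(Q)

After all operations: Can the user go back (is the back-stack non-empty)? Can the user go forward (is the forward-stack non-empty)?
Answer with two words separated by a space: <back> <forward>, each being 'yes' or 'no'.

After 1 (visit(W)): cur=W back=1 fwd=0
After 2 (back): cur=HOME back=0 fwd=1
After 3 (forward): cur=W back=1 fwd=0
After 4 (back): cur=HOME back=0 fwd=1
After 5 (forward): cur=W back=1 fwd=0
After 6 (back): cur=HOME back=0 fwd=1
After 7 (visit(C)): cur=C back=1 fwd=0
After 8 (visit(M)): cur=M back=2 fwd=0
After 9 (visit(P)): cur=P back=3 fwd=0
After 10 (visit(K)): cur=K back=4 fwd=0
After 11 (back): cur=P back=3 fwd=1
After 12 (back): cur=M back=2 fwd=2
After 13 (visit(H)): cur=H back=3 fwd=0
After 14 (visit(Q)): cur=Q back=4 fwd=0

Answer: yes no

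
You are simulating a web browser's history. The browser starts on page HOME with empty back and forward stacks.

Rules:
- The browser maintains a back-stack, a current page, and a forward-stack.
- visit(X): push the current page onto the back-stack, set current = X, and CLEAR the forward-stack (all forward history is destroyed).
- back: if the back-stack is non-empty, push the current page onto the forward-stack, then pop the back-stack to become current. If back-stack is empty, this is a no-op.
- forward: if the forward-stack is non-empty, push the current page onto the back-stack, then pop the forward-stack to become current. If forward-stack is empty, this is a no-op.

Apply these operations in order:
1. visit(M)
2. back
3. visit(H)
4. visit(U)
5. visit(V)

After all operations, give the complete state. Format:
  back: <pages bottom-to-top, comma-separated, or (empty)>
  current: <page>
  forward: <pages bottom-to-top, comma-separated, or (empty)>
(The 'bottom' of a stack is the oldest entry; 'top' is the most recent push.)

After 1 (visit(M)): cur=M back=1 fwd=0
After 2 (back): cur=HOME back=0 fwd=1
After 3 (visit(H)): cur=H back=1 fwd=0
After 4 (visit(U)): cur=U back=2 fwd=0
After 5 (visit(V)): cur=V back=3 fwd=0

Answer: back: HOME,H,U
current: V
forward: (empty)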